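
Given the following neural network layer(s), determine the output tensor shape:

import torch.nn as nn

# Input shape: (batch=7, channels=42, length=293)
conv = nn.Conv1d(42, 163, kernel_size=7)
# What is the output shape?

Input shape: (7, 42, 293)
Output shape: (7, 163, 287)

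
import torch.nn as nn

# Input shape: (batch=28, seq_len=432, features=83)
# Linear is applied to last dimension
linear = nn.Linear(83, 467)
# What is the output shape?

Input shape: (28, 432, 83)
Output shape: (28, 432, 467)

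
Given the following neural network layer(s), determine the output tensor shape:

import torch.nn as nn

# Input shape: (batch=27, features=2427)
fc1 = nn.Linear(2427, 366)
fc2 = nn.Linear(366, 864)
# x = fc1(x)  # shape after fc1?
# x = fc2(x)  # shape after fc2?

Input shape: (27, 2427)
  -> after fc1: (27, 366)
Output shape: (27, 864)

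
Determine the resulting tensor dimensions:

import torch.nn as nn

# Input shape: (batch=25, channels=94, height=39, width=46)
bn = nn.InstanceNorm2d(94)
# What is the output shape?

Input shape: (25, 94, 39, 46)
Output shape: (25, 94, 39, 46)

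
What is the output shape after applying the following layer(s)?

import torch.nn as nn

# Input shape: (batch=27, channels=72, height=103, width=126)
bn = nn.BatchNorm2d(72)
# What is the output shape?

Input shape: (27, 72, 103, 126)
Output shape: (27, 72, 103, 126)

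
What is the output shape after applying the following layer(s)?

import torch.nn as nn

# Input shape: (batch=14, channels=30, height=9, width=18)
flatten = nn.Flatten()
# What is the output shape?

Input shape: (14, 30, 9, 18)
Output shape: (14, 4860)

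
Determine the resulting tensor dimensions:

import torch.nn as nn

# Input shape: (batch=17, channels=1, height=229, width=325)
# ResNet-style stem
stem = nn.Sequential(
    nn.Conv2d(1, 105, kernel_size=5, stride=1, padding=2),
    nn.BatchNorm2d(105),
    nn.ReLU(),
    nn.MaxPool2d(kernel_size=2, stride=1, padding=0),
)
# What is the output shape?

Input shape: (17, 1, 229, 325)
  -> after Conv2d 5x5 stride=1: (17, 105, 229, 325)
Output shape: (17, 105, 228, 324)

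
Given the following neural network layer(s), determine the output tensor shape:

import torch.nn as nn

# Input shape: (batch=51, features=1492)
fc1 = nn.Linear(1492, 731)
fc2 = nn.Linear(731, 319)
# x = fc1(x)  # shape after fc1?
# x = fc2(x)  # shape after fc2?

Input shape: (51, 1492)
  -> after fc1: (51, 731)
Output shape: (51, 319)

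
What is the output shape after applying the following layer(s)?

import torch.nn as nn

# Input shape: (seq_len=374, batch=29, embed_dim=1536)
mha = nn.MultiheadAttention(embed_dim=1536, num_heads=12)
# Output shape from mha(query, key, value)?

Input shape: (374, 29, 1536)
Output shape: (374, 29, 1536)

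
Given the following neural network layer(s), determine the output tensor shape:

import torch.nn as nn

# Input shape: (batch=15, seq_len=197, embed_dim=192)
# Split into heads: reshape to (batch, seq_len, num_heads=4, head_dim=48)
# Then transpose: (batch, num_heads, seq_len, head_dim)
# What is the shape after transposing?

Input shape: (15, 197, 192)
  -> after reshape: (15, 197, 4, 48)
Output shape: (15, 4, 197, 48)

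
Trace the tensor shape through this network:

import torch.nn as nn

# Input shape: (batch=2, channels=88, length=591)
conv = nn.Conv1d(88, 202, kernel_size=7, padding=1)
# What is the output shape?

Input shape: (2, 88, 591)
Output shape: (2, 202, 587)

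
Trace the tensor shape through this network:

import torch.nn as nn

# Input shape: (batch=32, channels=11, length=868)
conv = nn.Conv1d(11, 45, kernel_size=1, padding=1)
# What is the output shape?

Input shape: (32, 11, 868)
Output shape: (32, 45, 870)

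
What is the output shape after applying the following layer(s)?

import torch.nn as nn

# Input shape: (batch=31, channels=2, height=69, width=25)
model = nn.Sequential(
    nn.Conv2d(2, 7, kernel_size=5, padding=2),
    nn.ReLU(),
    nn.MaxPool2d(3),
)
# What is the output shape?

Input shape: (31, 2, 69, 25)
  -> after Conv2d: (31, 7, 69, 25)
  -> after ReLU: (31, 7, 69, 25)
Output shape: (31, 7, 23, 8)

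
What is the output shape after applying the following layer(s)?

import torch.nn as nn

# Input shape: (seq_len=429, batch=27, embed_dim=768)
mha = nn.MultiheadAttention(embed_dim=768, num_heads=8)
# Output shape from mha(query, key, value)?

Input shape: (429, 27, 768)
Output shape: (429, 27, 768)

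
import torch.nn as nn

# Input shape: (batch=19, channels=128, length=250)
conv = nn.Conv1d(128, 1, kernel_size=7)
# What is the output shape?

Input shape: (19, 128, 250)
Output shape: (19, 1, 244)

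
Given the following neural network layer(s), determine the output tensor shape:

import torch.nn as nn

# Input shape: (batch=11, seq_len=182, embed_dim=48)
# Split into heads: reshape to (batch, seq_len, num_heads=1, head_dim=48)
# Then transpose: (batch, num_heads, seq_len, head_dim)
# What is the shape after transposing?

Input shape: (11, 182, 48)
  -> after reshape: (11, 182, 1, 48)
Output shape: (11, 1, 182, 48)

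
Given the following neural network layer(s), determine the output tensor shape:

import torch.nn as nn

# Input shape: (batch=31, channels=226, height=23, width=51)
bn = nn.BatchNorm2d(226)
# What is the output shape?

Input shape: (31, 226, 23, 51)
Output shape: (31, 226, 23, 51)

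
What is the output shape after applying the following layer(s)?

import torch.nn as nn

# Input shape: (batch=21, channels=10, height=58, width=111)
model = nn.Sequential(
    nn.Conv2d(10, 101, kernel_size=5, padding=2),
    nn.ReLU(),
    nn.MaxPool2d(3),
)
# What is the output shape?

Input shape: (21, 10, 58, 111)
  -> after Conv2d: (21, 101, 58, 111)
  -> after ReLU: (21, 101, 58, 111)
Output shape: (21, 101, 19, 37)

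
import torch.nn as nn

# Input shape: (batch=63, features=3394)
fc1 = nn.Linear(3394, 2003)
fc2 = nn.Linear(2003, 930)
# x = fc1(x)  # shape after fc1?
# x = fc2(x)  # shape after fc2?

Input shape: (63, 3394)
  -> after fc1: (63, 2003)
Output shape: (63, 930)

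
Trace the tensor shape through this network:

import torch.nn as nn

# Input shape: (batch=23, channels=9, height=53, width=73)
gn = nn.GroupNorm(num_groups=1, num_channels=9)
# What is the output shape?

Input shape: (23, 9, 53, 73)
Output shape: (23, 9, 53, 73)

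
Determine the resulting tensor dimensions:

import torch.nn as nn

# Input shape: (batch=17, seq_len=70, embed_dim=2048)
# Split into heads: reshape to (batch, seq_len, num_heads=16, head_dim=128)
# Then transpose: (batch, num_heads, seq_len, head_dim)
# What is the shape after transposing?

Input shape: (17, 70, 2048)
  -> after reshape: (17, 70, 16, 128)
Output shape: (17, 16, 70, 128)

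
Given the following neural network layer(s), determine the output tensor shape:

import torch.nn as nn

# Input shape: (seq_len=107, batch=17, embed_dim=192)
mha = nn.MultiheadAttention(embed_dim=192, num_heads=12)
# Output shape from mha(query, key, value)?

Input shape: (107, 17, 192)
Output shape: (107, 17, 192)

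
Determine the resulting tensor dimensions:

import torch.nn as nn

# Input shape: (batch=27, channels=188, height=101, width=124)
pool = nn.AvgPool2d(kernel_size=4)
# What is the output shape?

Input shape: (27, 188, 101, 124)
Output shape: (27, 188, 25, 31)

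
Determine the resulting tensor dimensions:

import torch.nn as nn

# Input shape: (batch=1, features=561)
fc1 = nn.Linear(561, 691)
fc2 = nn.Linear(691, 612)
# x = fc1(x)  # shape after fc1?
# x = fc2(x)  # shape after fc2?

Input shape: (1, 561)
  -> after fc1: (1, 691)
Output shape: (1, 612)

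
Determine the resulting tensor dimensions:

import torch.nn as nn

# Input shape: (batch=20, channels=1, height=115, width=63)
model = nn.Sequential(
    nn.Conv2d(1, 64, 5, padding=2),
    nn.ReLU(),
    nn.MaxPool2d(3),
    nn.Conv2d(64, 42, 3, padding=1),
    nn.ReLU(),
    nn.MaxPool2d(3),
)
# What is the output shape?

Input shape: (20, 1, 115, 63)
  -> after first Conv2d: (20, 64, 115, 63)
  -> after first MaxPool2d: (20, 64, 38, 21)
  -> after second Conv2d: (20, 42, 38, 21)
Output shape: (20, 42, 12, 7)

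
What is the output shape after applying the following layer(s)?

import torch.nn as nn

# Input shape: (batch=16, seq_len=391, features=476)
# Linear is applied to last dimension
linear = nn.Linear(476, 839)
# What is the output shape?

Input shape: (16, 391, 476)
Output shape: (16, 391, 839)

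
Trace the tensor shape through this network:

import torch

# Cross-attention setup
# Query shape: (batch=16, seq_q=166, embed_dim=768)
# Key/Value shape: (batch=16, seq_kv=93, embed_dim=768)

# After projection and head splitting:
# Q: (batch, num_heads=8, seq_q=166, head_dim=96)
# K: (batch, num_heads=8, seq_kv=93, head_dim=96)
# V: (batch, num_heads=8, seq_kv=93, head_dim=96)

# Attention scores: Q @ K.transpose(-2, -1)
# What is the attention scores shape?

Input shape: (16, 166, 768)
Output shape: (16, 8, 166, 93)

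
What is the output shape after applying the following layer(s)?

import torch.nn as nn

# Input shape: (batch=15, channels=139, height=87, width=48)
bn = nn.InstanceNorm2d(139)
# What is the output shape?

Input shape: (15, 139, 87, 48)
Output shape: (15, 139, 87, 48)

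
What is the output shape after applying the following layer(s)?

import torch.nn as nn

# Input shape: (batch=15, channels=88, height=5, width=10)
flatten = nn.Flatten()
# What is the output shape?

Input shape: (15, 88, 5, 10)
Output shape: (15, 4400)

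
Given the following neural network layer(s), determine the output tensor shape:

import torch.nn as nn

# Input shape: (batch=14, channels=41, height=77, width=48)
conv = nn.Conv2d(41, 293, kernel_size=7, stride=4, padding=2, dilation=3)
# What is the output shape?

Input shape: (14, 41, 77, 48)
Output shape: (14, 293, 16, 9)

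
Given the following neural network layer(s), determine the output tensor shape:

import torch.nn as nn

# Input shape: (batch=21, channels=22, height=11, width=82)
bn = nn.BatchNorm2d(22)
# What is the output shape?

Input shape: (21, 22, 11, 82)
Output shape: (21, 22, 11, 82)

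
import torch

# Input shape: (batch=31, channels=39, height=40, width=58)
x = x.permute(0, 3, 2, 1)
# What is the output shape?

Input shape: (31, 39, 40, 58)
Output shape: (31, 58, 40, 39)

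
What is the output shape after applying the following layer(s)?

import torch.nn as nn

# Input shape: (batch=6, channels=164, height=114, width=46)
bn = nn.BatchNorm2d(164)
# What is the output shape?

Input shape: (6, 164, 114, 46)
Output shape: (6, 164, 114, 46)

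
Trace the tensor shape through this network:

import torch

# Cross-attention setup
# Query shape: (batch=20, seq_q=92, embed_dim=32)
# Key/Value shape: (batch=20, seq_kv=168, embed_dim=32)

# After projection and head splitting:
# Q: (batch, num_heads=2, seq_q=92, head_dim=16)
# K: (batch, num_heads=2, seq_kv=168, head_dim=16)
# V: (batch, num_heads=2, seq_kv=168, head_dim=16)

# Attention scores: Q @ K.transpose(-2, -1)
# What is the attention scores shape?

Input shape: (20, 92, 32)
Output shape: (20, 2, 92, 168)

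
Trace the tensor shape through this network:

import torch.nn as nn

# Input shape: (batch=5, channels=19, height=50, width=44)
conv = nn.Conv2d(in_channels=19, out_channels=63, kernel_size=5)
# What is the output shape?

Input shape: (5, 19, 50, 44)
Output shape: (5, 63, 46, 40)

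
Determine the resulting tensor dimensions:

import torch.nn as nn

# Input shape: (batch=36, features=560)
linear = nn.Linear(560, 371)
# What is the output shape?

Input shape: (36, 560)
Output shape: (36, 371)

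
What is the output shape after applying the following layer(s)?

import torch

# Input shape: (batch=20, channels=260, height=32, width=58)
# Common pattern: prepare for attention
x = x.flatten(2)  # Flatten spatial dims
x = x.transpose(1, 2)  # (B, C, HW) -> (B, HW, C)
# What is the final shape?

Input shape: (20, 260, 32, 58)
  -> after flatten(2): (20, 260, 1856)
Output shape: (20, 1856, 260)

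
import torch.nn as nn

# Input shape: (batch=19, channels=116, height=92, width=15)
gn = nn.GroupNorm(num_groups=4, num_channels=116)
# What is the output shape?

Input shape: (19, 116, 92, 15)
Output shape: (19, 116, 92, 15)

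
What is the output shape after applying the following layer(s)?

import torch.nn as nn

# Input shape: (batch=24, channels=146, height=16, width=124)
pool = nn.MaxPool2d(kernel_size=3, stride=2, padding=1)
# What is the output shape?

Input shape: (24, 146, 16, 124)
Output shape: (24, 146, 8, 62)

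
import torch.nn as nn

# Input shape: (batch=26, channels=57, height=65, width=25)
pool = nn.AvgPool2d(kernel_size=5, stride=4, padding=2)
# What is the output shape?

Input shape: (26, 57, 65, 25)
Output shape: (26, 57, 17, 7)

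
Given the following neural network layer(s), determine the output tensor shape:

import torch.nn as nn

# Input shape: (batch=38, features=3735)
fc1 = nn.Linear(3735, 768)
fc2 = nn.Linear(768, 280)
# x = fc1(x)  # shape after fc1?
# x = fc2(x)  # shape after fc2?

Input shape: (38, 3735)
  -> after fc1: (38, 768)
Output shape: (38, 280)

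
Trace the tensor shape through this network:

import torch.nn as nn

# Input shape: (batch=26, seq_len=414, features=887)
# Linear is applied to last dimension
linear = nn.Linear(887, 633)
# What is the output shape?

Input shape: (26, 414, 887)
Output shape: (26, 414, 633)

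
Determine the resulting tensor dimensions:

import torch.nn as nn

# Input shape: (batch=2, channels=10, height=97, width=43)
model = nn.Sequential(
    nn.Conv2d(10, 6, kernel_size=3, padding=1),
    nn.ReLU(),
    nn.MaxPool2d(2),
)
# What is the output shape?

Input shape: (2, 10, 97, 43)
  -> after Conv2d: (2, 6, 97, 43)
  -> after ReLU: (2, 6, 97, 43)
Output shape: (2, 6, 48, 21)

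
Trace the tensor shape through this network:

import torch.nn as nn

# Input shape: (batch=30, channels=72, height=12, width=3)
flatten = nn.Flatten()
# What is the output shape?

Input shape: (30, 72, 12, 3)
Output shape: (30, 2592)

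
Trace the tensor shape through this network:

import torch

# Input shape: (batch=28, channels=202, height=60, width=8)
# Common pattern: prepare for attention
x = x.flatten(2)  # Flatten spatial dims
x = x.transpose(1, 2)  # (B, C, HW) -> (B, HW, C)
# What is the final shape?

Input shape: (28, 202, 60, 8)
  -> after flatten(2): (28, 202, 480)
Output shape: (28, 480, 202)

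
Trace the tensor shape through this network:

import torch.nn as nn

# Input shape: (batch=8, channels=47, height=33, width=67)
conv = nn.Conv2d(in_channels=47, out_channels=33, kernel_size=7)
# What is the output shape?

Input shape: (8, 47, 33, 67)
Output shape: (8, 33, 27, 61)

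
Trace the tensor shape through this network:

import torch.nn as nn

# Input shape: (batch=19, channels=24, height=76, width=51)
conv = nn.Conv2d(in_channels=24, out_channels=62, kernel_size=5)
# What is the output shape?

Input shape: (19, 24, 76, 51)
Output shape: (19, 62, 72, 47)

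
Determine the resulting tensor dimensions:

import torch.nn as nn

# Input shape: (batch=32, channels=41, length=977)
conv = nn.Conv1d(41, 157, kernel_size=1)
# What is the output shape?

Input shape: (32, 41, 977)
Output shape: (32, 157, 977)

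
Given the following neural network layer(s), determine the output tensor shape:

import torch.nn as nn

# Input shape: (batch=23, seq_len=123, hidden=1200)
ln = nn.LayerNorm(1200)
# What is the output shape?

Input shape: (23, 123, 1200)
Output shape: (23, 123, 1200)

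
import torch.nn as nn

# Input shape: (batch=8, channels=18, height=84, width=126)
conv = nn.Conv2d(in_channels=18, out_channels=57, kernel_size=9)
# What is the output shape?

Input shape: (8, 18, 84, 126)
Output shape: (8, 57, 76, 118)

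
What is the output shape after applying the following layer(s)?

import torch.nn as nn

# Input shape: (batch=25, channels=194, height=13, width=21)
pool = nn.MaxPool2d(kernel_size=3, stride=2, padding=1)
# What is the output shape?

Input shape: (25, 194, 13, 21)
Output shape: (25, 194, 7, 11)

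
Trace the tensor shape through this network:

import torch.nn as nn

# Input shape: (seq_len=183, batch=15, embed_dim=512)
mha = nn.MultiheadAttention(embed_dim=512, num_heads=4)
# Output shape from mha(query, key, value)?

Input shape: (183, 15, 512)
Output shape: (183, 15, 512)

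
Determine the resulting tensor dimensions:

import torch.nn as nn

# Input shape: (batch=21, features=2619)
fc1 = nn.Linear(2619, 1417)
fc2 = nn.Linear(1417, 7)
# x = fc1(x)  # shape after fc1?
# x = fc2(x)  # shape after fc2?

Input shape: (21, 2619)
  -> after fc1: (21, 1417)
Output shape: (21, 7)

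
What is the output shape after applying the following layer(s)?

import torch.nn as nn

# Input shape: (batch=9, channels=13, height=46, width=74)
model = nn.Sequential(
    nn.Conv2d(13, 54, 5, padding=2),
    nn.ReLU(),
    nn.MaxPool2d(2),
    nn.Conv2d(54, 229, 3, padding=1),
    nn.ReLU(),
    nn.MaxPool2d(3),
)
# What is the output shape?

Input shape: (9, 13, 46, 74)
  -> after first Conv2d: (9, 54, 46, 74)
  -> after first MaxPool2d: (9, 54, 23, 37)
  -> after second Conv2d: (9, 229, 23, 37)
Output shape: (9, 229, 7, 12)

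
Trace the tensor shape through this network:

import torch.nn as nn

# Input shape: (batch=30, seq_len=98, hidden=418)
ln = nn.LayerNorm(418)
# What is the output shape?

Input shape: (30, 98, 418)
Output shape: (30, 98, 418)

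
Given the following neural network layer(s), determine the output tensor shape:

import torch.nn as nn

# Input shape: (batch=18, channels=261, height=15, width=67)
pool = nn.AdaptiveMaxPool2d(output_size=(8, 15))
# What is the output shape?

Input shape: (18, 261, 15, 67)
Output shape: (18, 261, 8, 15)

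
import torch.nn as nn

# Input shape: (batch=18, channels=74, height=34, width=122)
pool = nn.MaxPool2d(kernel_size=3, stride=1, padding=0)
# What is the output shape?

Input shape: (18, 74, 34, 122)
Output shape: (18, 74, 32, 120)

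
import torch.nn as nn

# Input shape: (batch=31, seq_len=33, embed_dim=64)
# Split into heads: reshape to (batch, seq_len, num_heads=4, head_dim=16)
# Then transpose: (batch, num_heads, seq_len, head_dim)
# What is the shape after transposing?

Input shape: (31, 33, 64)
  -> after reshape: (31, 33, 4, 16)
Output shape: (31, 4, 33, 16)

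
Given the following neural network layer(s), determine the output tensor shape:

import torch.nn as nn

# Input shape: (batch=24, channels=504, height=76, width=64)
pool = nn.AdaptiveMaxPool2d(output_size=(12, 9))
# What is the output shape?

Input shape: (24, 504, 76, 64)
Output shape: (24, 504, 12, 9)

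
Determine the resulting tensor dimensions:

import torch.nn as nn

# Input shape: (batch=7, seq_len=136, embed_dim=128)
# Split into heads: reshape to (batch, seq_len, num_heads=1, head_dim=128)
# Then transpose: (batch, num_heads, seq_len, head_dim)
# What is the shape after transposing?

Input shape: (7, 136, 128)
  -> after reshape: (7, 136, 1, 128)
Output shape: (7, 1, 136, 128)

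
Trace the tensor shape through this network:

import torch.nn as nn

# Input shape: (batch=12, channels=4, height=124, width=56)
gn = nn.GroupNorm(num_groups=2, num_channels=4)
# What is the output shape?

Input shape: (12, 4, 124, 56)
Output shape: (12, 4, 124, 56)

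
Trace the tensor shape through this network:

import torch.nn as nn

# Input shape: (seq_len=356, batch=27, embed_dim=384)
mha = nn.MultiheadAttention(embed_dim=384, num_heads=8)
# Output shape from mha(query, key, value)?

Input shape: (356, 27, 384)
Output shape: (356, 27, 384)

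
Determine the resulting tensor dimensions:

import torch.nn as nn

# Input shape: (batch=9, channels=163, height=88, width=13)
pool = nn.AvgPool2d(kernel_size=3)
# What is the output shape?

Input shape: (9, 163, 88, 13)
Output shape: (9, 163, 29, 4)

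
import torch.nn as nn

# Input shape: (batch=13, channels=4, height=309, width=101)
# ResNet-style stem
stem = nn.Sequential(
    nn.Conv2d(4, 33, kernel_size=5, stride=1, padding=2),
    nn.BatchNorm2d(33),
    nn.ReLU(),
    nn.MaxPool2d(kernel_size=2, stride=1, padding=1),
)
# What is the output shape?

Input shape: (13, 4, 309, 101)
  -> after Conv2d 5x5 stride=1: (13, 33, 309, 101)
Output shape: (13, 33, 310, 102)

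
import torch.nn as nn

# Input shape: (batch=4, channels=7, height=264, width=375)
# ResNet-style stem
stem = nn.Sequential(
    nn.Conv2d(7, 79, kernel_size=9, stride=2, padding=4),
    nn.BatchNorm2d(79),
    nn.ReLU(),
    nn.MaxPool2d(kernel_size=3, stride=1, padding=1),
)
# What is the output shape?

Input shape: (4, 7, 264, 375)
  -> after Conv2d 9x9 stride=2: (4, 79, 132, 188)
Output shape: (4, 79, 132, 188)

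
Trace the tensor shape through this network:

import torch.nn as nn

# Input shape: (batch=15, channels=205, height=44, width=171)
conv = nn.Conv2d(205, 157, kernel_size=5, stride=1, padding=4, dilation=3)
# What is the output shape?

Input shape: (15, 205, 44, 171)
Output shape: (15, 157, 40, 167)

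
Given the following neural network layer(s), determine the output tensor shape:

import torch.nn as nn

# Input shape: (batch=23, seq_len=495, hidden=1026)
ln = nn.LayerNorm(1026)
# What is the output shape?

Input shape: (23, 495, 1026)
Output shape: (23, 495, 1026)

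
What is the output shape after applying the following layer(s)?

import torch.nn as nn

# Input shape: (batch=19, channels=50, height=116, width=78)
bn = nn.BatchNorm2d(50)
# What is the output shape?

Input shape: (19, 50, 116, 78)
Output shape: (19, 50, 116, 78)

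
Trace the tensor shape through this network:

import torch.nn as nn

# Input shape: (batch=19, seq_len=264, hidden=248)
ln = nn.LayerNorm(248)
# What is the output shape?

Input shape: (19, 264, 248)
Output shape: (19, 264, 248)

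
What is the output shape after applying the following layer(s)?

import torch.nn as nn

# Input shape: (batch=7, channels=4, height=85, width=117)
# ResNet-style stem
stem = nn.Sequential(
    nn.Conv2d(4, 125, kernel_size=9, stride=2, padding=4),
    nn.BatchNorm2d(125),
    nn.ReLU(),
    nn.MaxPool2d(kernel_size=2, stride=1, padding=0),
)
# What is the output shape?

Input shape: (7, 4, 85, 117)
  -> after Conv2d 9x9 stride=2: (7, 125, 43, 59)
Output shape: (7, 125, 42, 58)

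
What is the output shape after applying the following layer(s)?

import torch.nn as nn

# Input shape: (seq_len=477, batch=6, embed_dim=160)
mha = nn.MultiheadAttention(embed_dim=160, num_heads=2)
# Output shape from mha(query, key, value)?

Input shape: (477, 6, 160)
Output shape: (477, 6, 160)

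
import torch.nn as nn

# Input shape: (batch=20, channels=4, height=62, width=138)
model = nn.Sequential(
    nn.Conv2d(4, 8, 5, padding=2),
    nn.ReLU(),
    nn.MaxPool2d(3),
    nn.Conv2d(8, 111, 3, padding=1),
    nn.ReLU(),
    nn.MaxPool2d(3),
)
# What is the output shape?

Input shape: (20, 4, 62, 138)
  -> after first Conv2d: (20, 8, 62, 138)
  -> after first MaxPool2d: (20, 8, 20, 46)
  -> after second Conv2d: (20, 111, 20, 46)
Output shape: (20, 111, 6, 15)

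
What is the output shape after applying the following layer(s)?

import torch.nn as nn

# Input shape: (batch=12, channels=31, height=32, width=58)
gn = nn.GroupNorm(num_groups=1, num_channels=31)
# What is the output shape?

Input shape: (12, 31, 32, 58)
Output shape: (12, 31, 32, 58)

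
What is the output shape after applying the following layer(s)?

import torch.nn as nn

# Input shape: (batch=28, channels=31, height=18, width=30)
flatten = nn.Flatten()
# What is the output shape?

Input shape: (28, 31, 18, 30)
Output shape: (28, 16740)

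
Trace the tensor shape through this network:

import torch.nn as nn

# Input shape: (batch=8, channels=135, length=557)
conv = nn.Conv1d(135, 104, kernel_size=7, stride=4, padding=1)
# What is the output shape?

Input shape: (8, 135, 557)
Output shape: (8, 104, 139)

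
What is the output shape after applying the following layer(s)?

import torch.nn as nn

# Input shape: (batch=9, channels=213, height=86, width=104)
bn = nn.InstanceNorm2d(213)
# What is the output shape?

Input shape: (9, 213, 86, 104)
Output shape: (9, 213, 86, 104)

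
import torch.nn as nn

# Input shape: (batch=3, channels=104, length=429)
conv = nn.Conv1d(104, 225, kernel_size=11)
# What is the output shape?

Input shape: (3, 104, 429)
Output shape: (3, 225, 419)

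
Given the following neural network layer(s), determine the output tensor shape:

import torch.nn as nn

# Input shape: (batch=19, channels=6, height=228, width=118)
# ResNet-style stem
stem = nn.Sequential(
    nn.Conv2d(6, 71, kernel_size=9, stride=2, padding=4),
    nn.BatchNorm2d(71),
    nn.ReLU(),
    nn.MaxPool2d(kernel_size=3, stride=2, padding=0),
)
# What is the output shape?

Input shape: (19, 6, 228, 118)
  -> after Conv2d 9x9 stride=2: (19, 71, 114, 59)
Output shape: (19, 71, 56, 29)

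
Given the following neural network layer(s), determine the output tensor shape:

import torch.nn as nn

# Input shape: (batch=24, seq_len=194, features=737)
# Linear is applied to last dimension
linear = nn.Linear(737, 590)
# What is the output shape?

Input shape: (24, 194, 737)
Output shape: (24, 194, 590)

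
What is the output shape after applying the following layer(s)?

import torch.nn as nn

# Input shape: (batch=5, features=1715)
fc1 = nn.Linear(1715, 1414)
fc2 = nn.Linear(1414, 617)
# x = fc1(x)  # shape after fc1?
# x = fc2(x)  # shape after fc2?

Input shape: (5, 1715)
  -> after fc1: (5, 1414)
Output shape: (5, 617)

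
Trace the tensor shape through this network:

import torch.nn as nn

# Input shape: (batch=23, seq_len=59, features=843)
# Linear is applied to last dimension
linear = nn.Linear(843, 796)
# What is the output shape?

Input shape: (23, 59, 843)
Output shape: (23, 59, 796)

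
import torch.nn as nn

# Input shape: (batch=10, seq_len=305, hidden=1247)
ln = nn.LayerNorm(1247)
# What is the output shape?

Input shape: (10, 305, 1247)
Output shape: (10, 305, 1247)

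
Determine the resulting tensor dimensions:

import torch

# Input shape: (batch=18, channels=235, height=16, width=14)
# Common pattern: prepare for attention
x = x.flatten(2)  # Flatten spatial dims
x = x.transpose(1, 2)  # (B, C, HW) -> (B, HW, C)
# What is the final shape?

Input shape: (18, 235, 16, 14)
  -> after flatten(2): (18, 235, 224)
Output shape: (18, 224, 235)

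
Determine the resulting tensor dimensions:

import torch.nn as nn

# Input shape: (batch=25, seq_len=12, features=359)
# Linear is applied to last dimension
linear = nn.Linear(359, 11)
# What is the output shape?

Input shape: (25, 12, 359)
Output shape: (25, 12, 11)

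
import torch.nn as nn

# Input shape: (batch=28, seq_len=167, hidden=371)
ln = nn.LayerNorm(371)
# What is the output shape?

Input shape: (28, 167, 371)
Output shape: (28, 167, 371)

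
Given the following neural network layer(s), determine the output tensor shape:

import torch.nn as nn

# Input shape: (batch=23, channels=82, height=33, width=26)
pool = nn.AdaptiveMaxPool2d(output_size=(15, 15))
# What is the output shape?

Input shape: (23, 82, 33, 26)
Output shape: (23, 82, 15, 15)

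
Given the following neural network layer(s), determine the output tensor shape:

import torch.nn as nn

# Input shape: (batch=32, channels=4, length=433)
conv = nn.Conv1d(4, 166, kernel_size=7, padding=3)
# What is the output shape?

Input shape: (32, 4, 433)
Output shape: (32, 166, 433)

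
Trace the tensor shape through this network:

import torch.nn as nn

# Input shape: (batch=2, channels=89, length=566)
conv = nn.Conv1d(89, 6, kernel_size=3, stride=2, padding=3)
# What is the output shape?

Input shape: (2, 89, 566)
Output shape: (2, 6, 285)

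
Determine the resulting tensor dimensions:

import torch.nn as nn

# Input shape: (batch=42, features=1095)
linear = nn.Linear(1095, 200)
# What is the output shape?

Input shape: (42, 1095)
Output shape: (42, 200)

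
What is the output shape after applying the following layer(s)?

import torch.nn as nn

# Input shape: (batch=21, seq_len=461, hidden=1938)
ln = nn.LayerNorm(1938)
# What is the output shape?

Input shape: (21, 461, 1938)
Output shape: (21, 461, 1938)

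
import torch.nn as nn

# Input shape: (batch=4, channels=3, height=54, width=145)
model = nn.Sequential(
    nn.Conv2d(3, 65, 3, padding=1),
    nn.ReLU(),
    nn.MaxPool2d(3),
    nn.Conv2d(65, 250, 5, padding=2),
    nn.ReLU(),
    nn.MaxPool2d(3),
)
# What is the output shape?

Input shape: (4, 3, 54, 145)
  -> after first Conv2d: (4, 65, 54, 145)
  -> after first MaxPool2d: (4, 65, 18, 48)
  -> after second Conv2d: (4, 250, 18, 48)
Output shape: (4, 250, 6, 16)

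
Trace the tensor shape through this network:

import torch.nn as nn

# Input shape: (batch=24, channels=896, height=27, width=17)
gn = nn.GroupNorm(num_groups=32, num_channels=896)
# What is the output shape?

Input shape: (24, 896, 27, 17)
Output shape: (24, 896, 27, 17)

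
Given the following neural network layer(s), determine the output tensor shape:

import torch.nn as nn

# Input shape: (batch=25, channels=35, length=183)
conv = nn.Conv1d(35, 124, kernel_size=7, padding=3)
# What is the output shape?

Input shape: (25, 35, 183)
Output shape: (25, 124, 183)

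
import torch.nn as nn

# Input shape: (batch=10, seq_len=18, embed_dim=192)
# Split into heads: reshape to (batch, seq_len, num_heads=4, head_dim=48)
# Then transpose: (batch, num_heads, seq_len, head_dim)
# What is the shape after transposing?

Input shape: (10, 18, 192)
  -> after reshape: (10, 18, 4, 48)
Output shape: (10, 4, 18, 48)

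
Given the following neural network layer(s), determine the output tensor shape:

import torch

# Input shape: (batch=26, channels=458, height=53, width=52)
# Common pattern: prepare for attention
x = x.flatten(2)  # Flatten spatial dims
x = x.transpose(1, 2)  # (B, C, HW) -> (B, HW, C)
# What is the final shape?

Input shape: (26, 458, 53, 52)
  -> after flatten(2): (26, 458, 2756)
Output shape: (26, 2756, 458)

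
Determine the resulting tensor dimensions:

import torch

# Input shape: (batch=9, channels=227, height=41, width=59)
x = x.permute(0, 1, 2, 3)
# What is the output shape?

Input shape: (9, 227, 41, 59)
Output shape: (9, 227, 41, 59)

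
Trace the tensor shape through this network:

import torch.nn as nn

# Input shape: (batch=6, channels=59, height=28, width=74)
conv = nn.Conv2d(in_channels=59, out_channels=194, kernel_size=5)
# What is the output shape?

Input shape: (6, 59, 28, 74)
Output shape: (6, 194, 24, 70)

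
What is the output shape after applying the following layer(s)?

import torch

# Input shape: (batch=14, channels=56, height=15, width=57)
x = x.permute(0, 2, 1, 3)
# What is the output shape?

Input shape: (14, 56, 15, 57)
Output shape: (14, 15, 56, 57)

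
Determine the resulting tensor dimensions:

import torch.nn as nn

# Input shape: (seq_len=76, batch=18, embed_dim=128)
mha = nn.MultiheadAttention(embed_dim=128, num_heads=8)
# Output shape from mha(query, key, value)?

Input shape: (76, 18, 128)
Output shape: (76, 18, 128)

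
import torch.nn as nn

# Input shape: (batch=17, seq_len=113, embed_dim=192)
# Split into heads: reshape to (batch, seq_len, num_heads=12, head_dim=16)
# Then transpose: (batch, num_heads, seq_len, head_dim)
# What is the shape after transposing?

Input shape: (17, 113, 192)
  -> after reshape: (17, 113, 12, 16)
Output shape: (17, 12, 113, 16)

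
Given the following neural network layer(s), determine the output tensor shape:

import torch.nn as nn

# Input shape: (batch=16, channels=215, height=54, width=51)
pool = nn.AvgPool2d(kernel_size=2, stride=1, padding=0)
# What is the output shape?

Input shape: (16, 215, 54, 51)
Output shape: (16, 215, 53, 50)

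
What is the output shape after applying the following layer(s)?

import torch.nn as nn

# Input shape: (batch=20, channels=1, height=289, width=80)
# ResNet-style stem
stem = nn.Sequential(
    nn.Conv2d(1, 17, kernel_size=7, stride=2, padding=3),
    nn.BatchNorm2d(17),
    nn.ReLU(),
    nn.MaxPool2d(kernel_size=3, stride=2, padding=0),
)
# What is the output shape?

Input shape: (20, 1, 289, 80)
  -> after Conv2d 7x7 stride=2: (20, 17, 145, 40)
Output shape: (20, 17, 72, 19)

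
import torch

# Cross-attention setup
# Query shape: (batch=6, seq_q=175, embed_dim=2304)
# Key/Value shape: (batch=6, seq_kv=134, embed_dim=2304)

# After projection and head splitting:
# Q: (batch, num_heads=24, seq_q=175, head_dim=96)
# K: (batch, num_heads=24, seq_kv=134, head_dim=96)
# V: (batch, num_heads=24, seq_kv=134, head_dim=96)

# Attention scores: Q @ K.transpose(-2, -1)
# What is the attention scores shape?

Input shape: (6, 175, 2304)
Output shape: (6, 24, 175, 134)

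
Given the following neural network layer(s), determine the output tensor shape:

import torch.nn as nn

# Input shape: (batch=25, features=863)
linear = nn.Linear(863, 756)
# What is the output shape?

Input shape: (25, 863)
Output shape: (25, 756)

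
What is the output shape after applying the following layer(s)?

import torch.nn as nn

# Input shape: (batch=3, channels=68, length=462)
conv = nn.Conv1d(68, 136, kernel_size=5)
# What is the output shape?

Input shape: (3, 68, 462)
Output shape: (3, 136, 458)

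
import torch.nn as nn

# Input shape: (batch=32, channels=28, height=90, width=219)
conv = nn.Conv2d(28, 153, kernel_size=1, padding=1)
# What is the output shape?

Input shape: (32, 28, 90, 219)
Output shape: (32, 153, 92, 221)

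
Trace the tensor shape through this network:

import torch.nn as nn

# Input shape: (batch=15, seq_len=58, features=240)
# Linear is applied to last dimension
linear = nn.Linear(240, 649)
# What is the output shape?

Input shape: (15, 58, 240)
Output shape: (15, 58, 649)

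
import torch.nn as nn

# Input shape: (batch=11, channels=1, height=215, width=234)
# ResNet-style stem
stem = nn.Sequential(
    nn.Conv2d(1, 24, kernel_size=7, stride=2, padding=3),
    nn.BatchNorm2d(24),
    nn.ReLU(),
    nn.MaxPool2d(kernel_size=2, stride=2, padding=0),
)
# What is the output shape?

Input shape: (11, 1, 215, 234)
  -> after Conv2d 7x7 stride=2: (11, 24, 108, 117)
Output shape: (11, 24, 54, 58)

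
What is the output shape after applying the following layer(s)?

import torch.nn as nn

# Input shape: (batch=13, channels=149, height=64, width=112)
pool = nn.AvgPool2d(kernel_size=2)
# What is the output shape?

Input shape: (13, 149, 64, 112)
Output shape: (13, 149, 32, 56)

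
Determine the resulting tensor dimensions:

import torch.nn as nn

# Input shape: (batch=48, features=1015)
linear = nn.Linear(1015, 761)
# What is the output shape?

Input shape: (48, 1015)
Output shape: (48, 761)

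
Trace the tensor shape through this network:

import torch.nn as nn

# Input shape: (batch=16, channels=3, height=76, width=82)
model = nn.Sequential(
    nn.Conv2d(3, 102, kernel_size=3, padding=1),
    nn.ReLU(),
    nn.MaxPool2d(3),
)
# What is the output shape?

Input shape: (16, 3, 76, 82)
  -> after Conv2d: (16, 102, 76, 82)
  -> after ReLU: (16, 102, 76, 82)
Output shape: (16, 102, 25, 27)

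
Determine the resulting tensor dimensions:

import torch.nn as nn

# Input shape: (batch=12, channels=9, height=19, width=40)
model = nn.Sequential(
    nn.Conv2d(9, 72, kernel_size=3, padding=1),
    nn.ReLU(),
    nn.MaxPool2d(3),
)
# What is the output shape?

Input shape: (12, 9, 19, 40)
  -> after Conv2d: (12, 72, 19, 40)
  -> after ReLU: (12, 72, 19, 40)
Output shape: (12, 72, 6, 13)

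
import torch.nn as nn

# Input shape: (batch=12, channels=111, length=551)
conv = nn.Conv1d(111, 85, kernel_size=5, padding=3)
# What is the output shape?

Input shape: (12, 111, 551)
Output shape: (12, 85, 553)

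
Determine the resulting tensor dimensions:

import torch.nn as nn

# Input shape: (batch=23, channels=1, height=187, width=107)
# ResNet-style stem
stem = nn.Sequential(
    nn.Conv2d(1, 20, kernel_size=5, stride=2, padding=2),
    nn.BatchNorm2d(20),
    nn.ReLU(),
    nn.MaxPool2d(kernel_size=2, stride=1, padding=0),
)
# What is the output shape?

Input shape: (23, 1, 187, 107)
  -> after Conv2d 5x5 stride=2: (23, 20, 94, 54)
Output shape: (23, 20, 93, 53)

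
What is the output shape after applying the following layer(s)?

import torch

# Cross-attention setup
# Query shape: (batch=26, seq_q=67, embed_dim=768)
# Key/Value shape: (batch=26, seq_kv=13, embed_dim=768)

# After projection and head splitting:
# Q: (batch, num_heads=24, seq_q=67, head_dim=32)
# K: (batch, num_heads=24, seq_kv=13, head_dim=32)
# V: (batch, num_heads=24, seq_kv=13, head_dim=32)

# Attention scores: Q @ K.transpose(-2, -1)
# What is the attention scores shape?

Input shape: (26, 67, 768)
Output shape: (26, 24, 67, 13)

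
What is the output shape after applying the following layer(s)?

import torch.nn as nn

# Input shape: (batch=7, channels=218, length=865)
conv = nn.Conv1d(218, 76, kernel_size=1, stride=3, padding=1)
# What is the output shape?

Input shape: (7, 218, 865)
Output shape: (7, 76, 289)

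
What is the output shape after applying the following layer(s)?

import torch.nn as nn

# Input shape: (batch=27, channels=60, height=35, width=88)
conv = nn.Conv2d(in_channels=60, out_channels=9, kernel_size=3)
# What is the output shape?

Input shape: (27, 60, 35, 88)
Output shape: (27, 9, 33, 86)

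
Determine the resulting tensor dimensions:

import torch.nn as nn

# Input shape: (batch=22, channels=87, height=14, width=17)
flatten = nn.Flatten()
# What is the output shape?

Input shape: (22, 87, 14, 17)
Output shape: (22, 20706)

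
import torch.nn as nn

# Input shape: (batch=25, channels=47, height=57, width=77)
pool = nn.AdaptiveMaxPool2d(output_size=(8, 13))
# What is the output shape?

Input shape: (25, 47, 57, 77)
Output shape: (25, 47, 8, 13)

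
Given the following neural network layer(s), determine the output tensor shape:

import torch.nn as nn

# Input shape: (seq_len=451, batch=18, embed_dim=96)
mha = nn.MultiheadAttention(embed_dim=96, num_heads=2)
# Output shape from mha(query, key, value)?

Input shape: (451, 18, 96)
Output shape: (451, 18, 96)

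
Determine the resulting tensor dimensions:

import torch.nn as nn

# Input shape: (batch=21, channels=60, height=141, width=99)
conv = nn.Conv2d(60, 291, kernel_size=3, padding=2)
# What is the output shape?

Input shape: (21, 60, 141, 99)
Output shape: (21, 291, 143, 101)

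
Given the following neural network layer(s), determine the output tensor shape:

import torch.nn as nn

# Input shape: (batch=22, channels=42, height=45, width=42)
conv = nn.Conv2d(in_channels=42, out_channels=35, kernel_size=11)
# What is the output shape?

Input shape: (22, 42, 45, 42)
Output shape: (22, 35, 35, 32)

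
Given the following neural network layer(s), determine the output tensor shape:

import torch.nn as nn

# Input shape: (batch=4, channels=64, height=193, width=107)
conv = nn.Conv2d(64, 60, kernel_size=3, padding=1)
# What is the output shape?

Input shape: (4, 64, 193, 107)
Output shape: (4, 60, 193, 107)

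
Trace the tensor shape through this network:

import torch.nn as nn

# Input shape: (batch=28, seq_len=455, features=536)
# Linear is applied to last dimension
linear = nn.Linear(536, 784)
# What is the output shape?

Input shape: (28, 455, 536)
Output shape: (28, 455, 784)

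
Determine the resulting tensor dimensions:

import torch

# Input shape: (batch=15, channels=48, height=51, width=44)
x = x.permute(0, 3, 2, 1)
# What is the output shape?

Input shape: (15, 48, 51, 44)
Output shape: (15, 44, 51, 48)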